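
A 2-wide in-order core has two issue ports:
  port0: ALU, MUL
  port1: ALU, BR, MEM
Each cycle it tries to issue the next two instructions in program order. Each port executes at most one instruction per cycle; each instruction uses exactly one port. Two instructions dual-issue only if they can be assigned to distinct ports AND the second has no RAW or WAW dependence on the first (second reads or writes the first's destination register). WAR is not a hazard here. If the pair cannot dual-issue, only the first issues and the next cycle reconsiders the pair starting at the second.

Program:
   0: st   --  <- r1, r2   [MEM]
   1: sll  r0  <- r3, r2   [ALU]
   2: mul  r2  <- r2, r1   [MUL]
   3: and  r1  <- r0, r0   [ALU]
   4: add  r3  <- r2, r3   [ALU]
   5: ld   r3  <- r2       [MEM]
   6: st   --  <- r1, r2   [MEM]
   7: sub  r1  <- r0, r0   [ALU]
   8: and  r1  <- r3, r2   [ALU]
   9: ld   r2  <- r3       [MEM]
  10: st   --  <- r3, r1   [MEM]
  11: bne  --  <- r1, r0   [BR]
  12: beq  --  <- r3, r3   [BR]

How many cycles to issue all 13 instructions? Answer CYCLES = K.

CYCLES = 9

t=0 i0/i1:st.MEM/sll.ALU ; pair
t=1 i2/i3:mul.MUL/and.ALU ; pair
t=2 i4:add.ALU ; WAW r3
t=3 i5:ld.MEM ; no-port MEM/MEM
t=4 i6/i7:st.MEM/sub.ALU ; pair
t=5 i8/i9:and.ALU/ld.MEM ; pair
t=6 i10:st.MEM ; no-port MEM/BR
t=7 i11:bne.BR ; no-port BR/BR
t=8 i12:beq.BR ; tail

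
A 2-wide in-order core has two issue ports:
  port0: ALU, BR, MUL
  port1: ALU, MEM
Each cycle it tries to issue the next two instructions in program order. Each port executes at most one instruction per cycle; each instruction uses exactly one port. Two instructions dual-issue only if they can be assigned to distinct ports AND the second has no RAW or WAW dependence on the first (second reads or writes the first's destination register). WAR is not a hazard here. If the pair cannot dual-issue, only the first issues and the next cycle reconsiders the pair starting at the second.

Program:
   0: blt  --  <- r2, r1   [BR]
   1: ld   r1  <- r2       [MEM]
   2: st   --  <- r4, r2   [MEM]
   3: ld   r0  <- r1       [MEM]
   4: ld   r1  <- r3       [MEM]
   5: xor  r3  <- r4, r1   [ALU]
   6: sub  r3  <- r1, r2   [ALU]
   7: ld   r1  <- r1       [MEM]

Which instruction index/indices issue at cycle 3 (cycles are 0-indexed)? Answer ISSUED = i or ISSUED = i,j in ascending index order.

ISSUED = 4

c0: i0+i1 blt ld  pair
c1: i2 st  no-port MEM/MEM
c2: i3 ld  no-port MEM/MEM
c3: i4 ld  RAW r1
c4: i5 xor  WAW r3
c5: i6+i7 sub ld  pair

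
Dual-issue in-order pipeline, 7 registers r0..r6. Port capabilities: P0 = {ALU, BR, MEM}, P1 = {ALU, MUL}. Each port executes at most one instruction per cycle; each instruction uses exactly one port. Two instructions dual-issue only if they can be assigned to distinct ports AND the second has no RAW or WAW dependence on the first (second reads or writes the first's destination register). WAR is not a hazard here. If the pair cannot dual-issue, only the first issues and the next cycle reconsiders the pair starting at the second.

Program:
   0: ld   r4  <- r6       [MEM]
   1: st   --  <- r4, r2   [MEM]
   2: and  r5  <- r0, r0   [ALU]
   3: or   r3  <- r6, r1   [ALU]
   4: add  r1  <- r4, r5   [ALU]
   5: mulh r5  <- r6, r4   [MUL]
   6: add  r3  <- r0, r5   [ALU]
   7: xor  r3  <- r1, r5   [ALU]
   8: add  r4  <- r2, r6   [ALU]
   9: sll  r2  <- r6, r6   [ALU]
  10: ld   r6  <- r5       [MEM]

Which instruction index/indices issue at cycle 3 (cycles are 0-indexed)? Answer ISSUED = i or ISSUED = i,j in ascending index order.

  cy0 -> i0 (ld.MEM) no-port MEM/MEM
  cy1 -> i1,i2 (st.MEM/and.ALU) dual
  cy2 -> i3,i4 (or.ALU/add.ALU) dual
  cy3 -> i5 (mulh.MUL) RAW r5
  cy4 -> i6 (add.ALU) WAW r3
  cy5 -> i7,i8 (xor.ALU/add.ALU) dual
  cy6 -> i9,i10 (sll.ALU/ld.MEM) dual

ISSUED = 5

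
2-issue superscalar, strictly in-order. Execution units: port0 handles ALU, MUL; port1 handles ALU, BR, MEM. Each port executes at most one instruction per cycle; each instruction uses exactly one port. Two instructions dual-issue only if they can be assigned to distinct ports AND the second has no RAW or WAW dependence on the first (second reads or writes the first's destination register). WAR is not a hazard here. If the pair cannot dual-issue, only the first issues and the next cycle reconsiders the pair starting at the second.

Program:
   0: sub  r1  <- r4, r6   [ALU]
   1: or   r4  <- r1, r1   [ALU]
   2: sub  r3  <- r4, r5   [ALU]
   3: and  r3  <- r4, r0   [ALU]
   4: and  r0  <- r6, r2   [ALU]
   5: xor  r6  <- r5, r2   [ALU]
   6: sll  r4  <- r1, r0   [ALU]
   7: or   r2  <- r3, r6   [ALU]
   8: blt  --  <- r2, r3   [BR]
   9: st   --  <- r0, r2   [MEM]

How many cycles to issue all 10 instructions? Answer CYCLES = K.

0. sub @i0  | RAW r1
1. or @i1  | RAW r4
2. sub @i2  | WAW r3
3. and;and @i3+i4  | 2-wide
4. xor;sll @i5+i6  | 2-wide
5. or @i7  | RAW r2
6. blt @i8  | no-port BR/MEM
7. st @i9  | tail

CYCLES = 8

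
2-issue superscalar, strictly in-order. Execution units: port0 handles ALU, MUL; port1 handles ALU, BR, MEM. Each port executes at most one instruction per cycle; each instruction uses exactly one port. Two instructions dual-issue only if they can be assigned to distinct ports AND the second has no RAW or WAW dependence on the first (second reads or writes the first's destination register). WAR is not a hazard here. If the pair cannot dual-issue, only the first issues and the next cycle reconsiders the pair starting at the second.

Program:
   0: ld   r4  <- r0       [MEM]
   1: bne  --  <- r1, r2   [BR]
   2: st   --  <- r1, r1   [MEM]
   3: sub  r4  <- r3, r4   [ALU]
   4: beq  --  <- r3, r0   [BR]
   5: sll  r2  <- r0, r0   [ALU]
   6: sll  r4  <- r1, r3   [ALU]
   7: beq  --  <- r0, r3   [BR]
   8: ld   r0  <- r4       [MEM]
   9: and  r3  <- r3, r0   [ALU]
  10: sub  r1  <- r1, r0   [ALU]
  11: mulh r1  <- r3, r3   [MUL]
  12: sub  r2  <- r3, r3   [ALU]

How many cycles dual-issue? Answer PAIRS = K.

c0: i0 ld.MEM  no-port MEM/BR
c1: i1 bne.BR  no-port BR/MEM
c2: i2/i3 st.MEM sub.ALU  dual
c3: i4/i5 beq.BR sll.ALU  dual
c4: i6/i7 sll.ALU beq.BR  dual
c5: i8 ld.MEM  RAW r0
c6: i9/i10 and.ALU sub.ALU  dual
c7: i11/i12 mulh.MUL sub.ALU  dual

PAIRS = 5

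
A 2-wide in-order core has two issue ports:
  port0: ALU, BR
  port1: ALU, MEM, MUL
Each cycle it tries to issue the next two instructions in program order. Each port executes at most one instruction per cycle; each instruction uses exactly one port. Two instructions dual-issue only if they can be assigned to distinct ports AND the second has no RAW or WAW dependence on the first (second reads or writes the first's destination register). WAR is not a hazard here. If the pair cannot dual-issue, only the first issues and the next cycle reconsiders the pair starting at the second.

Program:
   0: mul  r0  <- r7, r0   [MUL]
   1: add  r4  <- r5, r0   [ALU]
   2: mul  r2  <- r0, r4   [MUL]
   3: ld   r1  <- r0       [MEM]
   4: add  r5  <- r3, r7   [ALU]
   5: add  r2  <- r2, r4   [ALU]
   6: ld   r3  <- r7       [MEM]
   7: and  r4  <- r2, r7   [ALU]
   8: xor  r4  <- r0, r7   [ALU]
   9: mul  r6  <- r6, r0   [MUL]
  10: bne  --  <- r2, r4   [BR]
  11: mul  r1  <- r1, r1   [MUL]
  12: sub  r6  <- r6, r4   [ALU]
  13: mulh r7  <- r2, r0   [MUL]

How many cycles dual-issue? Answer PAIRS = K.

t=0 i0:mul.MUL ; RAW r0
t=1 i1:add.ALU ; RAW r4
t=2 i2:mul.MUL ; no-port MUL/MEM
t=3 i3&i4:ld.MEM/add.ALU ; pair
t=4 i5&i6:add.ALU/ld.MEM ; pair
t=5 i7:and.ALU ; WAW r4
t=6 i8&i9:xor.ALU/mul.MUL ; pair
t=7 i10&i11:bne.BR/mul.MUL ; pair
t=8 i12&i13:sub.ALU/mulh.MUL ; pair

PAIRS = 5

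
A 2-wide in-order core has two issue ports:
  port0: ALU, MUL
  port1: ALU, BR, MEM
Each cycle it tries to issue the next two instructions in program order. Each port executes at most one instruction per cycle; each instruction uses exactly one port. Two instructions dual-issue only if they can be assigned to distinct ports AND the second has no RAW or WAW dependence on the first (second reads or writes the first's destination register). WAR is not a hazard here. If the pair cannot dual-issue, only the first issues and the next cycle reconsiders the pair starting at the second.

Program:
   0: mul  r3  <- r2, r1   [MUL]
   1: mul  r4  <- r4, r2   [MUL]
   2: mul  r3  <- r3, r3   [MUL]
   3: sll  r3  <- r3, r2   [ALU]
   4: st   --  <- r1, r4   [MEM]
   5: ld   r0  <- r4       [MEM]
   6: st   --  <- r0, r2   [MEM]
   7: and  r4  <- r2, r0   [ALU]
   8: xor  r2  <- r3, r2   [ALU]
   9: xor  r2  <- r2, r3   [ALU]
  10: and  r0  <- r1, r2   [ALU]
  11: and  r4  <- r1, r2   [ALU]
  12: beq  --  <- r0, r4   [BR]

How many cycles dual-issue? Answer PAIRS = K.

0. mul.MUL @i0  | no-port MUL/MUL
1. mul.MUL @i1  | no-port MUL/MUL
2. mul.MUL @i2  | RAW+WAW r3
3. sll.ALU;st.MEM @i3+i4  | pair
4. ld.MEM @i5  | no-port MEM/MEM
5. st.MEM;and.ALU @i6+i7  | pair
6. xor.ALU @i8  | RAW+WAW r2
7. xor.ALU @i9  | RAW r2
8. and.ALU;and.ALU @i10+i11  | pair
9. beq.BR @i12  | tail

PAIRS = 3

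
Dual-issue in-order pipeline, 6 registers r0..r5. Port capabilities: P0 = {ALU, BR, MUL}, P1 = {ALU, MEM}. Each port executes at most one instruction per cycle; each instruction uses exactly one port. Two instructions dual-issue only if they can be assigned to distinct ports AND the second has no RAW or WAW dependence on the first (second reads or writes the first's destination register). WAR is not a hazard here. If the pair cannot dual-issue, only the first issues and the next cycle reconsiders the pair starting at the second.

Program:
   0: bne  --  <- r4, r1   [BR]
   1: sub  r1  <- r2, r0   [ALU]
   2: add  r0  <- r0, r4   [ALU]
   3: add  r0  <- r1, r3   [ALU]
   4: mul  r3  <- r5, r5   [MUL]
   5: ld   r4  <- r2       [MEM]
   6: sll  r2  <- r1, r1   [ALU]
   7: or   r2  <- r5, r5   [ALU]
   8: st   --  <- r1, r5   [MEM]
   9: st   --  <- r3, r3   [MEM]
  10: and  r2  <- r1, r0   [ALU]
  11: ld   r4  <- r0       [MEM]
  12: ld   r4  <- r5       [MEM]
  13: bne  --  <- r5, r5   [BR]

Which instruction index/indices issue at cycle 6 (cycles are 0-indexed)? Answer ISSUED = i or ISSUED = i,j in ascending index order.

ISSUED = 11

[0] i0+i1  bne.BR+sub.ALU  -- dual
[1] i2  add.ALU  -- WAW r0
[2] i3+i4  add.ALU+mul.MUL  -- dual
[3] i5+i6  ld.MEM+sll.ALU  -- dual
[4] i7+i8  or.ALU+st.MEM  -- dual
[5] i9+i10  st.MEM+and.ALU  -- dual
[6] i11  ld.MEM  -- no-port MEM/MEM
[7] i12+i13  ld.MEM+bne.BR  -- dual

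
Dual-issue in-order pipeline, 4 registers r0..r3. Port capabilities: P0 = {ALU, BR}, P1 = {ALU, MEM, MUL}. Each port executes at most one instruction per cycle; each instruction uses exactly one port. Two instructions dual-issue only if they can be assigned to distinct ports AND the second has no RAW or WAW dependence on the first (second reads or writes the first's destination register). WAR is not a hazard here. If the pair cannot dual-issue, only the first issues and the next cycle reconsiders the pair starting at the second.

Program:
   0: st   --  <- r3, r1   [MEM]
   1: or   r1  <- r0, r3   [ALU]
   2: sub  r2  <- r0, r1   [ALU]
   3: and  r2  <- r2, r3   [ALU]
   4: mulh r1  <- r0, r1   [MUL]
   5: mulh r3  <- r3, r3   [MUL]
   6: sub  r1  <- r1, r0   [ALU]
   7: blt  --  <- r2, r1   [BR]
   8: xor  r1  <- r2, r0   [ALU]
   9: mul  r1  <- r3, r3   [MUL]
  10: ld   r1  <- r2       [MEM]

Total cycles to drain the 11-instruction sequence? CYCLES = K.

0. st.MEM+or.ALU @i0/i1  | 2-wide
1. sub.ALU @i2  | RAW+WAW r2
2. and.ALU+mulh.MUL @i3/i4  | 2-wide
3. mulh.MUL+sub.ALU @i5/i6  | 2-wide
4. blt.BR+xor.ALU @i7/i8  | 2-wide
5. mul.MUL @i9  | no-port MUL/MEM
6. ld.MEM @i10  | tail

CYCLES = 7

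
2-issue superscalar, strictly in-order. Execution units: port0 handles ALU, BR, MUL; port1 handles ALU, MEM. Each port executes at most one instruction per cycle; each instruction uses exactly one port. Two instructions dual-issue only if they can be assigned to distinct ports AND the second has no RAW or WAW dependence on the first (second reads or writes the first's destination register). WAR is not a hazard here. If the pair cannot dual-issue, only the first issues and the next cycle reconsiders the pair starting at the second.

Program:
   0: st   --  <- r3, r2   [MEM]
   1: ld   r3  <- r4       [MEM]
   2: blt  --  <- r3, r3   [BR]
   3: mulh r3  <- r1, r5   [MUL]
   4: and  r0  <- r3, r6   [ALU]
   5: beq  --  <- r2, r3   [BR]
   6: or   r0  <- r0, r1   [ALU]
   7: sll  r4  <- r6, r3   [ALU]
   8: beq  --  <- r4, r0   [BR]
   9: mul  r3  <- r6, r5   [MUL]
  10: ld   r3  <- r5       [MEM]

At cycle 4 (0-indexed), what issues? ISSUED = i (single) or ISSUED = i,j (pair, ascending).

ISSUED = 4,5

#0 head=0: st i0 no-port MEM/MEM
#1 head=1: ld i1 RAW r3
#2 head=2: blt i2 no-port BR/MUL
#3 head=3: mulh i3 RAW r3
#4 head=4: and beq i4/i5 pair
#5 head=6: or sll i6/i7 pair
#6 head=8: beq i8 no-port BR/MUL
#7 head=9: mul i9 WAW r3
#8 head=10: ld i10 tail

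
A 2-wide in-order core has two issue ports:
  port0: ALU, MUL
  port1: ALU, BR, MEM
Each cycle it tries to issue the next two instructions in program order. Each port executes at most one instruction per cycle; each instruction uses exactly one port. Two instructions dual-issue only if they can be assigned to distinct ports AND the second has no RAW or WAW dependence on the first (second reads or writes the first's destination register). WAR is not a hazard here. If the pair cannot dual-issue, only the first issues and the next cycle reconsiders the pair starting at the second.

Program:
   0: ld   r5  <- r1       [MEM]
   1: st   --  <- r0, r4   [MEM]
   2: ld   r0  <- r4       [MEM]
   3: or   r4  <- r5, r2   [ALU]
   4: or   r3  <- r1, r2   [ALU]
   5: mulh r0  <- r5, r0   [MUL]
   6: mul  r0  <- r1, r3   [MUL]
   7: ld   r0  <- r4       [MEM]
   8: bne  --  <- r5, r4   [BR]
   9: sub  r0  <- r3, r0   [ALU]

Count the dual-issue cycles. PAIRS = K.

PAIRS = 3

0. ld.MEM @i0  | no-port MEM/MEM
1. st.MEM @i1  | no-port MEM/MEM
2. ld.MEM or.ALU @i2,i3  | dual
3. or.ALU mulh.MUL @i4,i5  | dual
4. mul.MUL @i6  | WAW r0
5. ld.MEM @i7  | no-port MEM/BR
6. bne.BR sub.ALU @i8,i9  | dual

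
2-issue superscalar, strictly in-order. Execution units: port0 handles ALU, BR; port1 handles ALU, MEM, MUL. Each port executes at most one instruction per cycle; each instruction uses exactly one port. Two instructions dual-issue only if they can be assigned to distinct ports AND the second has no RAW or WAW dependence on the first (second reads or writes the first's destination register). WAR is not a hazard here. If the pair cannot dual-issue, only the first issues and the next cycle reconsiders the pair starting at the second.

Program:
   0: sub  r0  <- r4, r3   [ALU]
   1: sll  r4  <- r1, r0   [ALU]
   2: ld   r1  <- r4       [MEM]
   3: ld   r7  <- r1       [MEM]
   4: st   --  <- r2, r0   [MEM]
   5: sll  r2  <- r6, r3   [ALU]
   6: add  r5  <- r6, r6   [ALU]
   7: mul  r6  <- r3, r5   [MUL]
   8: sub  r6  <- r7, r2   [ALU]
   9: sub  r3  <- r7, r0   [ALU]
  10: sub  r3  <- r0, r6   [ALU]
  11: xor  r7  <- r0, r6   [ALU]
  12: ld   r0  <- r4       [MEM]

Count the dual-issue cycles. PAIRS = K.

PAIRS = 3

t=0 i0:sub ; RAW r0
t=1 i1:sll ; RAW r4
t=2 i2:ld ; no-port MEM/MEM
t=3 i3:ld ; no-port MEM/MEM
t=4 i4/i5:st+sll ; pair
t=5 i6:add ; RAW r5
t=6 i7:mul ; WAW r6
t=7 i8/i9:sub+sub ; pair
t=8 i10/i11:sub+xor ; pair
t=9 i12:ld ; tail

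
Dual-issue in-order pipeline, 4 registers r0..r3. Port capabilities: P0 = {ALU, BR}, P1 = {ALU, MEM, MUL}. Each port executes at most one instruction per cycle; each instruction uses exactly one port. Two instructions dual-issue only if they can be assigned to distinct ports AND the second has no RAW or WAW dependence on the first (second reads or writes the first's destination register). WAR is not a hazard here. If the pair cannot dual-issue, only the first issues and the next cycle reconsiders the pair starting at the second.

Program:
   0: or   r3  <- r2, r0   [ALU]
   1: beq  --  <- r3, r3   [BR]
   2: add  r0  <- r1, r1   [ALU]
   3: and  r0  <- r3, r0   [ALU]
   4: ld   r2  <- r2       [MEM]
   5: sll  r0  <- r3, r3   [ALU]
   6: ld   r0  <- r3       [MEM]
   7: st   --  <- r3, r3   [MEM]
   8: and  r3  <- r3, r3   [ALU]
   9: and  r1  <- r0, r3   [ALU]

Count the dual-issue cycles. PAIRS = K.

c0: i0 or  RAW r3
c1: i1+i2 beq/add  2-wide
c2: i3+i4 and/ld  2-wide
c3: i5 sll  WAW r0
c4: i6 ld  no-port MEM/MEM
c5: i7+i8 st/and  2-wide
c6: i9 and  tail

PAIRS = 3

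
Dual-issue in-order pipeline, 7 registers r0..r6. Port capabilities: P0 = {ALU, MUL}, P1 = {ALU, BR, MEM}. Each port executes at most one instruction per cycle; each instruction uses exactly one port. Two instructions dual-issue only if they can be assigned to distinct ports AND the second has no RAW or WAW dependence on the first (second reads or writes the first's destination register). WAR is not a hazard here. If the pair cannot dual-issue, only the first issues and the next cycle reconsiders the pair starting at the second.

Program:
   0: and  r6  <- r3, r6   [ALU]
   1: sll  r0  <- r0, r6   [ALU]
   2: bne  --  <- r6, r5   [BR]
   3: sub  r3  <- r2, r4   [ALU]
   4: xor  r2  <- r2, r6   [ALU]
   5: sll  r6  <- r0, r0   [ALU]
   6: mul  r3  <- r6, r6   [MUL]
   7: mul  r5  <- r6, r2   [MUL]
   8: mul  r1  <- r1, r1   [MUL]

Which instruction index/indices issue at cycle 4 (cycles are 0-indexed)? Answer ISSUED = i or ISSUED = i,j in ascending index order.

#0 head=0: and i0 RAW r6
#1 head=1: sll;bne i1+i2 2-wide
#2 head=3: sub;xor i3+i4 2-wide
#3 head=5: sll i5 RAW r6
#4 head=6: mul i6 no-port MUL/MUL
#5 head=7: mul i7 no-port MUL/MUL
#6 head=8: mul i8 tail

ISSUED = 6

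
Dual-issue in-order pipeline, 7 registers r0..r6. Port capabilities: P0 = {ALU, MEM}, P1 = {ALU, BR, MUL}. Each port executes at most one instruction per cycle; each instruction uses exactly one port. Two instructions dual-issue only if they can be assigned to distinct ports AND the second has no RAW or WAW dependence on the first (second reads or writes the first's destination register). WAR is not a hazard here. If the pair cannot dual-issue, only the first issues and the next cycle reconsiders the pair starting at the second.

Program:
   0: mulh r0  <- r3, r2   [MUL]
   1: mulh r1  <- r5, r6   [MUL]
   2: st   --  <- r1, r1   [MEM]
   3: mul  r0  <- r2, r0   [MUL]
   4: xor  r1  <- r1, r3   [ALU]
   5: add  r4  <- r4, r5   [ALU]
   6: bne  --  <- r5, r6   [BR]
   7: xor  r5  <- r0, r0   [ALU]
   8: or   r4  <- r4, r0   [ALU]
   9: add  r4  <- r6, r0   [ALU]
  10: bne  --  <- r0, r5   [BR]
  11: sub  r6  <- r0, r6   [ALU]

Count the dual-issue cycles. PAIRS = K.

PAIRS = 4

0. mulh @i0  | no-port MUL/MUL
1. mulh @i1  | RAW r1
2. st+mul @i2/i3  | pair
3. xor+add @i4/i5  | pair
4. bne+xor @i6/i7  | pair
5. or @i8  | WAW r4
6. add+bne @i9/i10  | pair
7. sub @i11  | tail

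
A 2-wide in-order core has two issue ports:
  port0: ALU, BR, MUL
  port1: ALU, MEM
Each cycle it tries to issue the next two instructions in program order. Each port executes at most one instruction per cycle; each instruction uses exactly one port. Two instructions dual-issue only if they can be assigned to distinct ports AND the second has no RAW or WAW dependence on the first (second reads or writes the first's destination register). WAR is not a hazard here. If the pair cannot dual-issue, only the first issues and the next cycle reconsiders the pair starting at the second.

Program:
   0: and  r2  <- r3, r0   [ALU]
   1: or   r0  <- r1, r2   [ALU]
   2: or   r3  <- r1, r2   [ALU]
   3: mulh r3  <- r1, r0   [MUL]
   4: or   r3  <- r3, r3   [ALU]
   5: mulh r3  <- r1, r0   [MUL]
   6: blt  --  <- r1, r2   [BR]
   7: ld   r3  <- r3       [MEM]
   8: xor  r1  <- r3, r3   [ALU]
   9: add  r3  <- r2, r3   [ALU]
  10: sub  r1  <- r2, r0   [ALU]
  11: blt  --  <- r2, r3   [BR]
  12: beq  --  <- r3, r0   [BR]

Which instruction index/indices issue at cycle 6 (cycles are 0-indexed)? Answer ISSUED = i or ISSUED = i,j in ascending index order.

ISSUED = 8,9

c0: i0 and  RAW r2
c1: i1+i2 or;or  2-wide
c2: i3 mulh  RAW+WAW r3
c3: i4 or  WAW r3
c4: i5 mulh  no-port MUL/BR
c5: i6+i7 blt;ld  2-wide
c6: i8+i9 xor;add  2-wide
c7: i10+i11 sub;blt  2-wide
c8: i12 beq  tail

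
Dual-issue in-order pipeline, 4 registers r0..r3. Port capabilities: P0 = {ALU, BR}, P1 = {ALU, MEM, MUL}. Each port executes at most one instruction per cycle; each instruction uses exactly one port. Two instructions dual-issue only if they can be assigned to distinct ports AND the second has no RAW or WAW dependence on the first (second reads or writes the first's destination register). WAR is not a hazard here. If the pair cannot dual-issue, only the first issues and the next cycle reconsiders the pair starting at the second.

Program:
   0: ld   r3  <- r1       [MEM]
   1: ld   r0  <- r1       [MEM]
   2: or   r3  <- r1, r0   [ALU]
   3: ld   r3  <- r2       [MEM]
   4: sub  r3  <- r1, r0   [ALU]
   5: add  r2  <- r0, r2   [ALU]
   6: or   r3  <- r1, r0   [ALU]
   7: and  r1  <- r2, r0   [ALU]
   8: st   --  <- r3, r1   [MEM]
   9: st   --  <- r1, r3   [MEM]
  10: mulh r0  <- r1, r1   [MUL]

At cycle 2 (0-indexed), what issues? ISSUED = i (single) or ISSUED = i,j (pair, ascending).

c0: i0 ld.MEM  no-port MEM/MEM
c1: i1 ld.MEM  RAW r0
c2: i2 or.ALU  WAW r3
c3: i3 ld.MEM  WAW r3
c4: i4&i5 sub.ALU+add.ALU  dual
c5: i6&i7 or.ALU+and.ALU  dual
c6: i8 st.MEM  no-port MEM/MEM
c7: i9 st.MEM  no-port MEM/MUL
c8: i10 mulh.MUL  tail

ISSUED = 2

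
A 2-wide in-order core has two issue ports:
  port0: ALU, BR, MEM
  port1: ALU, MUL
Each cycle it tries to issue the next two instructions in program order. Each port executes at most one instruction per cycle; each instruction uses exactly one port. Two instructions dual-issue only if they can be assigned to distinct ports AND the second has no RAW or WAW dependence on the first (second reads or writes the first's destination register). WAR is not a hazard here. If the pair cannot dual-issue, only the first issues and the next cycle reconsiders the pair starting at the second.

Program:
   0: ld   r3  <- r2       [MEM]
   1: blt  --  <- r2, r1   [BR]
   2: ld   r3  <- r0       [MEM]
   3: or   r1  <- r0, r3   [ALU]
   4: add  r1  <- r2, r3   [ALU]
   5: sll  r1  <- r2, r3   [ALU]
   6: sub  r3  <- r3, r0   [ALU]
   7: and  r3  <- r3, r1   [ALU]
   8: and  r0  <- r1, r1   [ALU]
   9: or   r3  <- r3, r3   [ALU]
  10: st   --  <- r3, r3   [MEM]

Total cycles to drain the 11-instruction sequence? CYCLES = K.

CYCLES = 9

  cy0 -> i0 (ld) no-port MEM/BR
  cy1 -> i1 (blt) no-port BR/MEM
  cy2 -> i2 (ld) RAW r3
  cy3 -> i3 (or) WAW r1
  cy4 -> i4 (add) WAW r1
  cy5 -> i5/i6 (sll;sub) dual
  cy6 -> i7/i8 (and;and) dual
  cy7 -> i9 (or) RAW r3
  cy8 -> i10 (st) tail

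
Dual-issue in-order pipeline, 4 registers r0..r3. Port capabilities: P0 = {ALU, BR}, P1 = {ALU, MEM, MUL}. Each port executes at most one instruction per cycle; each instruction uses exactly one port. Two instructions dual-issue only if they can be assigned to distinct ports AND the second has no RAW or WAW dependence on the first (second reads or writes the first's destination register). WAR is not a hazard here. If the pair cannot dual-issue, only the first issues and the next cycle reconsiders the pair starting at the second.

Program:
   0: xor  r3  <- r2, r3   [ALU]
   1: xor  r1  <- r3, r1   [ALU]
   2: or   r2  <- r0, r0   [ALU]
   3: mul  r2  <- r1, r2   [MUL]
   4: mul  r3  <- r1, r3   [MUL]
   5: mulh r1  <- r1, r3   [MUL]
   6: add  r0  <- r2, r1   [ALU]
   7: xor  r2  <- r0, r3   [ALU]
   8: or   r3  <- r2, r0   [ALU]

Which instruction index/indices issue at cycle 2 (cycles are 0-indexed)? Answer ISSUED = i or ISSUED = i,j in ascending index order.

#0 head=0: xor.ALU i0 RAW r3
#1 head=1: xor.ALU+or.ALU i1+i2 2-wide
#2 head=3: mul.MUL i3 no-port MUL/MUL
#3 head=4: mul.MUL i4 no-port MUL/MUL
#4 head=5: mulh.MUL i5 RAW r1
#5 head=6: add.ALU i6 RAW r0
#6 head=7: xor.ALU i7 RAW r2
#7 head=8: or.ALU i8 tail

ISSUED = 3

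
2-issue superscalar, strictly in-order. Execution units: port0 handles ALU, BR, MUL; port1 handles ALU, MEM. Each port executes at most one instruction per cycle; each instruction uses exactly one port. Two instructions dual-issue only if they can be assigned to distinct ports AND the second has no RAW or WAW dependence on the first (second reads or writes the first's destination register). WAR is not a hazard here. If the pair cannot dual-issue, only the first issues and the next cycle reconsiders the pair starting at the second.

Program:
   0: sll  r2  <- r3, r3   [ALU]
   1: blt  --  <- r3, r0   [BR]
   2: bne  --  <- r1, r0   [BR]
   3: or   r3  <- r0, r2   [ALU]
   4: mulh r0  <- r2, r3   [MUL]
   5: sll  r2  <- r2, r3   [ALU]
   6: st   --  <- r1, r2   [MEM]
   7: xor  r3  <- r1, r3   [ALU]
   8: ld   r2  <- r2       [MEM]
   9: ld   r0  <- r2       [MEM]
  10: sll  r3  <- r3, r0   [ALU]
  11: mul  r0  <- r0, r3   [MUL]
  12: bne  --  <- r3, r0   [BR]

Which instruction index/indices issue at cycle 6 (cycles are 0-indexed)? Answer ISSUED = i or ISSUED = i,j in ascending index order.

c0: i0,i1 sll.ALU+blt.BR  dual
c1: i2,i3 bne.BR+or.ALU  dual
c2: i4,i5 mulh.MUL+sll.ALU  dual
c3: i6,i7 st.MEM+xor.ALU  dual
c4: i8 ld.MEM  no-port MEM/MEM
c5: i9 ld.MEM  RAW r0
c6: i10 sll.ALU  RAW r3
c7: i11 mul.MUL  no-port MUL/BR
c8: i12 bne.BR  tail

ISSUED = 10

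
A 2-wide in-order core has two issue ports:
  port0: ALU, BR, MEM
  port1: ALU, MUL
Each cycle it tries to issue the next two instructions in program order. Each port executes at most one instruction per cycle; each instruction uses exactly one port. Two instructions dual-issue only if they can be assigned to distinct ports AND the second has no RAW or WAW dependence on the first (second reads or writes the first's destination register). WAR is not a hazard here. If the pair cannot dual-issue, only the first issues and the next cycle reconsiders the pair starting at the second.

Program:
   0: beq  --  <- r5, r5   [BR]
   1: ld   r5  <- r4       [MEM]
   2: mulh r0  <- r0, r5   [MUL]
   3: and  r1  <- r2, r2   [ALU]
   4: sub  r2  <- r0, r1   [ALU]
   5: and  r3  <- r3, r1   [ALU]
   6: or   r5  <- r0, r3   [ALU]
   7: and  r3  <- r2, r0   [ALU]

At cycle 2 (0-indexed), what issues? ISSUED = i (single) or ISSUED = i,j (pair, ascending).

c0: i0 beq  no-port BR/MEM
c1: i1 ld  RAW r5
c2: i2/i3 mulh+and  dual
c3: i4/i5 sub+and  dual
c4: i6/i7 or+and  dual

ISSUED = 2,3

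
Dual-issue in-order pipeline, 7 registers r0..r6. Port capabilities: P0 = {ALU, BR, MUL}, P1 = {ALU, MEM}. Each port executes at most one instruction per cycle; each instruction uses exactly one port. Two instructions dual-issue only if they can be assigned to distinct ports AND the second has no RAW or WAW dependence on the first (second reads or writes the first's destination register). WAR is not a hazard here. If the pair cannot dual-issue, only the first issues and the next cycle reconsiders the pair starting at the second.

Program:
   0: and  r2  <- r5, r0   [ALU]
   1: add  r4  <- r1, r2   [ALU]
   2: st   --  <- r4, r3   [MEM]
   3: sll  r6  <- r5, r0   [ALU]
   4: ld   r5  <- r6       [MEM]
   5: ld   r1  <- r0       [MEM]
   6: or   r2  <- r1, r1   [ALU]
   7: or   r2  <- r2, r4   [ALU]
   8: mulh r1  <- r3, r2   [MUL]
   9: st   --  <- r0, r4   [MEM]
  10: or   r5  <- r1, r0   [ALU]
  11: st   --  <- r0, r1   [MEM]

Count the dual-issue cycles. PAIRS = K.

PAIRS = 3

c0: i0 and  RAW r2
c1: i1 add  RAW r4
c2: i2/i3 st/sll  pair
c3: i4 ld  no-port MEM/MEM
c4: i5 ld  RAW r1
c5: i6 or  RAW+WAW r2
c6: i7 or  RAW r2
c7: i8/i9 mulh/st  pair
c8: i10/i11 or/st  pair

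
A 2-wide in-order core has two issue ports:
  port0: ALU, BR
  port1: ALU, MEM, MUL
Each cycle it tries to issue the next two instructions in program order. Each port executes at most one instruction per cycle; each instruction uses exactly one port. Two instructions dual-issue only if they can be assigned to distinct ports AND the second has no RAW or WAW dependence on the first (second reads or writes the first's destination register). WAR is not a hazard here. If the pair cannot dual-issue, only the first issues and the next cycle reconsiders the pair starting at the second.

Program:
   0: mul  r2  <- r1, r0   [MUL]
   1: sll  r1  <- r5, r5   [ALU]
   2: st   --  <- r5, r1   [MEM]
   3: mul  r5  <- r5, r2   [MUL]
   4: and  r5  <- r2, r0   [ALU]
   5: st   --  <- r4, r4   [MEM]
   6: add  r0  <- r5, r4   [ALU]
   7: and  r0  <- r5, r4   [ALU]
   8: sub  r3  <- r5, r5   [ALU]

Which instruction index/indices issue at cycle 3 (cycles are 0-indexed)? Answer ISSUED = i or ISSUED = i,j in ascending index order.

ISSUED = 4,5

t=0 i0,i1:mul.MUL;sll.ALU ; pair
t=1 i2:st.MEM ; no-port MEM/MUL
t=2 i3:mul.MUL ; WAW r5
t=3 i4,i5:and.ALU;st.MEM ; pair
t=4 i6:add.ALU ; WAW r0
t=5 i7,i8:and.ALU;sub.ALU ; pair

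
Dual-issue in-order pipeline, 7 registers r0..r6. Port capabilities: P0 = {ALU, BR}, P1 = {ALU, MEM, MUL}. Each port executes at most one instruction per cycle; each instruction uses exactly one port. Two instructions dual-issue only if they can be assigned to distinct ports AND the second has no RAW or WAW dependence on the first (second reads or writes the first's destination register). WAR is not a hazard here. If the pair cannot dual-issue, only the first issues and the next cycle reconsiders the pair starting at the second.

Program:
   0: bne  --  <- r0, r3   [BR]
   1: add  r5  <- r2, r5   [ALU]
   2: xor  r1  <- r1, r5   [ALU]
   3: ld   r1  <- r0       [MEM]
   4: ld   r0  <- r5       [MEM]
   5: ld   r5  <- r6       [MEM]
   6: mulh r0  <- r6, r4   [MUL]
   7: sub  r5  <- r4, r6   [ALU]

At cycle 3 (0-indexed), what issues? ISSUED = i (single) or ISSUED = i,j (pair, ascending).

c0: i0+i1 bne;add  pair
c1: i2 xor  WAW r1
c2: i3 ld  no-port MEM/MEM
c3: i4 ld  no-port MEM/MEM
c4: i5 ld  no-port MEM/MUL
c5: i6+i7 mulh;sub  pair

ISSUED = 4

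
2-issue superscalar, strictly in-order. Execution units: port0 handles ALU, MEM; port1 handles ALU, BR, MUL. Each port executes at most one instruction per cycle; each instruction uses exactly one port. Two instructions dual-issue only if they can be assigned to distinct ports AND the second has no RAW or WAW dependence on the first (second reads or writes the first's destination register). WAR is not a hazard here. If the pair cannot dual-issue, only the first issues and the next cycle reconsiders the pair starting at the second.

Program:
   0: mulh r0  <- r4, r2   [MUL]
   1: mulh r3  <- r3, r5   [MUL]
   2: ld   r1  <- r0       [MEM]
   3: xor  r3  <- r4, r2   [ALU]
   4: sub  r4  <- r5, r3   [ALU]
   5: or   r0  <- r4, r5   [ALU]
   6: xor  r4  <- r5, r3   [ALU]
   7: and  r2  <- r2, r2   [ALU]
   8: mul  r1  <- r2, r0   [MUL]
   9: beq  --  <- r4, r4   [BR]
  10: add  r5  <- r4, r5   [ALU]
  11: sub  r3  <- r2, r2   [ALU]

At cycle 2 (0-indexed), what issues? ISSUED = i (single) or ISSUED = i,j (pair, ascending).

ISSUED = 3

  cy0 -> i0 (mulh) no-port MUL/MUL
  cy1 -> i1/i2 (mulh;ld) dual
  cy2 -> i3 (xor) RAW r3
  cy3 -> i4 (sub) RAW r4
  cy4 -> i5/i6 (or;xor) dual
  cy5 -> i7 (and) RAW r2
  cy6 -> i8 (mul) no-port MUL/BR
  cy7 -> i9/i10 (beq;add) dual
  cy8 -> i11 (sub) tail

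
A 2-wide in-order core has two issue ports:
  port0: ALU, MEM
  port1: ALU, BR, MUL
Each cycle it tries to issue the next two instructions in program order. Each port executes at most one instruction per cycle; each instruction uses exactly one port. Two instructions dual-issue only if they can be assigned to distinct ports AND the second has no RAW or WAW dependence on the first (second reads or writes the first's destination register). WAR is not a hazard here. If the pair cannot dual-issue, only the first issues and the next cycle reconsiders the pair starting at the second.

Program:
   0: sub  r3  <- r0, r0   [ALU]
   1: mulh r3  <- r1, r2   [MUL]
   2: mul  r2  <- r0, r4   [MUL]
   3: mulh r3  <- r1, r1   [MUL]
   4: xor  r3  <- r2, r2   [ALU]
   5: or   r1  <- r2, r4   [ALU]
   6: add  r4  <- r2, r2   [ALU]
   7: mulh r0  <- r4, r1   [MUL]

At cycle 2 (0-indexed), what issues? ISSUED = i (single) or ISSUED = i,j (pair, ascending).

ISSUED = 2

  cy0 -> i0 (sub.ALU) WAW r3
  cy1 -> i1 (mulh.MUL) no-port MUL/MUL
  cy2 -> i2 (mul.MUL) no-port MUL/MUL
  cy3 -> i3 (mulh.MUL) WAW r3
  cy4 -> i4+i5 (xor.ALU;or.ALU) dual
  cy5 -> i6 (add.ALU) RAW r4
  cy6 -> i7 (mulh.MUL) tail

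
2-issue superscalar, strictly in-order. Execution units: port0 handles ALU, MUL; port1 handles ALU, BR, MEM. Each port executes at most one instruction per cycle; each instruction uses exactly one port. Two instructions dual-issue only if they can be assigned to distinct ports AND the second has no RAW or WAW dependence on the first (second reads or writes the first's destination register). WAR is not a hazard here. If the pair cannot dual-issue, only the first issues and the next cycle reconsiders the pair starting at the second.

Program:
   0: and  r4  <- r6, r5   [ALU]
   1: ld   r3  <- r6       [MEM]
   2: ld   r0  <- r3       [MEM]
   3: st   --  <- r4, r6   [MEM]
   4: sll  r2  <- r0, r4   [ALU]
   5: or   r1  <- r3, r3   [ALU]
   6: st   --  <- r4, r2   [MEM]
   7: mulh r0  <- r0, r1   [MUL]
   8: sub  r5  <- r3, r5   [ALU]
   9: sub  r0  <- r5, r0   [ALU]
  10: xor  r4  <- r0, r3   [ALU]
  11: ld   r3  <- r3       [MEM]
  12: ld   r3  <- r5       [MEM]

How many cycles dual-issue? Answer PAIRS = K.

PAIRS = 5

0. and.ALU/ld.MEM @i0,i1  | pair
1. ld.MEM @i2  | no-port MEM/MEM
2. st.MEM/sll.ALU @i3,i4  | pair
3. or.ALU/st.MEM @i5,i6  | pair
4. mulh.MUL/sub.ALU @i7,i8  | pair
5. sub.ALU @i9  | RAW r0
6. xor.ALU/ld.MEM @i10,i11  | pair
7. ld.MEM @i12  | tail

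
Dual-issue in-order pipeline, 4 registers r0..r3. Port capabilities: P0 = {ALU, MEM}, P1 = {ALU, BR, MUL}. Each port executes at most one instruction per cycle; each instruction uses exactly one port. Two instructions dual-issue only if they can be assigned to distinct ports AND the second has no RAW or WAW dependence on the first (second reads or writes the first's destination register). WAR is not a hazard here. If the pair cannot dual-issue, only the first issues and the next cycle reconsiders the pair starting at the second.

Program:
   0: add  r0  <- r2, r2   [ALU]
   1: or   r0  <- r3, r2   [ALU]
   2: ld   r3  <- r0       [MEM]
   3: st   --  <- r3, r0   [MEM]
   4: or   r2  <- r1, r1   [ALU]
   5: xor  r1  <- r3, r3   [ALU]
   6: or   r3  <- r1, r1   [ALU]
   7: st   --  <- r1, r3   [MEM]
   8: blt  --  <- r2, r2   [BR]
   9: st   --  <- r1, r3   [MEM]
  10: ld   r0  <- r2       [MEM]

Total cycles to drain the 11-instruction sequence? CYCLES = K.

CYCLES = 9

  cy0 -> i0 (add.ALU) WAW r0
  cy1 -> i1 (or.ALU) RAW r0
  cy2 -> i2 (ld.MEM) no-port MEM/MEM
  cy3 -> i3/i4 (st.MEM;or.ALU) dual
  cy4 -> i5 (xor.ALU) RAW r1
  cy5 -> i6 (or.ALU) RAW r3
  cy6 -> i7/i8 (st.MEM;blt.BR) dual
  cy7 -> i9 (st.MEM) no-port MEM/MEM
  cy8 -> i10 (ld.MEM) tail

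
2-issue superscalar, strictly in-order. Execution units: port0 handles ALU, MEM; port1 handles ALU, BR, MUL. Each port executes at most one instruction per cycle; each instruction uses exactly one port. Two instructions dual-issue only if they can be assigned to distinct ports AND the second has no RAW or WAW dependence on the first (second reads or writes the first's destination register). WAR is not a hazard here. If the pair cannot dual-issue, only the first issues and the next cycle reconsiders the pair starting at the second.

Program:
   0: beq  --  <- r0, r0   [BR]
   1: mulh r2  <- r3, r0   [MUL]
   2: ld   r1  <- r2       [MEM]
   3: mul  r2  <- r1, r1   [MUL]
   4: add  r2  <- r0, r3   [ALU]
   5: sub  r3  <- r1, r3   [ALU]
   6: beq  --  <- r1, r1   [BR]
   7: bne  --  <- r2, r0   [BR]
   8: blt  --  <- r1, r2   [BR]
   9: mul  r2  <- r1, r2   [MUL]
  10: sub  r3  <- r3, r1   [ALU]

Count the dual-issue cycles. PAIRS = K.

0. beq.BR @i0  | no-port BR/MUL
1. mulh.MUL @i1  | RAW r2
2. ld.MEM @i2  | RAW r1
3. mul.MUL @i3  | WAW r2
4. add.ALU;sub.ALU @i4&i5  | 2-wide
5. beq.BR @i6  | no-port BR/BR
6. bne.BR @i7  | no-port BR/BR
7. blt.BR @i8  | no-port BR/MUL
8. mul.MUL;sub.ALU @i9&i10  | 2-wide

PAIRS = 2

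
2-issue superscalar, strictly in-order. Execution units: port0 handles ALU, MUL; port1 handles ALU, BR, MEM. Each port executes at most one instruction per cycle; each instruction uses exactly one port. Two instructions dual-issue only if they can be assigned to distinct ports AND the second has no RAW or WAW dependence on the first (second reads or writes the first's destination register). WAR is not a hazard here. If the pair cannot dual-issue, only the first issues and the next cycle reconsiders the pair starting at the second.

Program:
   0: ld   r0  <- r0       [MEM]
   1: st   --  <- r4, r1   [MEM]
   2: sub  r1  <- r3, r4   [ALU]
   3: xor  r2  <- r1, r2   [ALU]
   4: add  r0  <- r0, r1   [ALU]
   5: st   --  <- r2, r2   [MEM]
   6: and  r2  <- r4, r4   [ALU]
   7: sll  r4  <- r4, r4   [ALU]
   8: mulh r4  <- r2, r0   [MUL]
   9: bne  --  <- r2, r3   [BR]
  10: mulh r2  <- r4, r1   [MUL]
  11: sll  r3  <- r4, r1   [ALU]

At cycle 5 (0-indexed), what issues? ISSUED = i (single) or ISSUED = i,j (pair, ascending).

ISSUED = 8,9

c0: i0 ld  no-port MEM/MEM
c1: i1,i2 st+sub  2-wide
c2: i3,i4 xor+add  2-wide
c3: i5,i6 st+and  2-wide
c4: i7 sll  WAW r4
c5: i8,i9 mulh+bne  2-wide
c6: i10,i11 mulh+sll  2-wide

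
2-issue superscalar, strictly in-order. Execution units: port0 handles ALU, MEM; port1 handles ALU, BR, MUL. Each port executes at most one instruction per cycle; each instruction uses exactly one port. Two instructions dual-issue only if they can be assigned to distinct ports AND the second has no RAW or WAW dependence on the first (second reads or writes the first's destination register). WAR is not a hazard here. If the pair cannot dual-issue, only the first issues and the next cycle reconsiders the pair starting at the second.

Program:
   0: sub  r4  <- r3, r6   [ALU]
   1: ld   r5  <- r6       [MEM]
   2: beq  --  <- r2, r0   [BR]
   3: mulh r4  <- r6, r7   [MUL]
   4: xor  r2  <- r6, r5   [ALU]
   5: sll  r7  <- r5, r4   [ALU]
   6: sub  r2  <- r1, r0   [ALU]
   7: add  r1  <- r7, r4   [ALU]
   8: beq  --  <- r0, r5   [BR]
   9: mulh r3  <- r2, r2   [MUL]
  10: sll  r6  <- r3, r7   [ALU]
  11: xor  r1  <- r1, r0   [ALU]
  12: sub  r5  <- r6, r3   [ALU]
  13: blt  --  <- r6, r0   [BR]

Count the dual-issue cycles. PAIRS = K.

PAIRS = 6

#0 head=0: sub.ALU ld.MEM i0,i1 2-wide
#1 head=2: beq.BR i2 no-port BR/MUL
#2 head=3: mulh.MUL xor.ALU i3,i4 2-wide
#3 head=5: sll.ALU sub.ALU i5,i6 2-wide
#4 head=7: add.ALU beq.BR i7,i8 2-wide
#5 head=9: mulh.MUL i9 RAW r3
#6 head=10: sll.ALU xor.ALU i10,i11 2-wide
#7 head=12: sub.ALU blt.BR i12,i13 2-wide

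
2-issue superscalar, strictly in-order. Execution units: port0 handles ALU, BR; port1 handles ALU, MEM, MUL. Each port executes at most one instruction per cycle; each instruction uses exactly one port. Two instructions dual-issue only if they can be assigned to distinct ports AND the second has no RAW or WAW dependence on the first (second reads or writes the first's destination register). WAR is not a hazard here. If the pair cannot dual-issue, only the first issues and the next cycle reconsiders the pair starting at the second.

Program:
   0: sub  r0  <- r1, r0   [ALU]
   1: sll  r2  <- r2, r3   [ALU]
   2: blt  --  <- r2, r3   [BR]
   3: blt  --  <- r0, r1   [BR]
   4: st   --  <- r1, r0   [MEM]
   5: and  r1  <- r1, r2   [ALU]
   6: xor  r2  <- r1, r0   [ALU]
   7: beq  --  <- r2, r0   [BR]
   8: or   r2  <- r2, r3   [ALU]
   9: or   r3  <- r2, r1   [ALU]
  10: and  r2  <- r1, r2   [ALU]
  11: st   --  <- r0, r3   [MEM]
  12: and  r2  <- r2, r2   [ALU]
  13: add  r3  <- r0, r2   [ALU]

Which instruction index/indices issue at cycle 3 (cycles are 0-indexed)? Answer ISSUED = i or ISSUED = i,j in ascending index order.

#0 head=0: sub;sll i0/i1 2-wide
#1 head=2: blt i2 no-port BR/BR
#2 head=3: blt;st i3/i4 2-wide
#3 head=5: and i5 RAW r1
#4 head=6: xor i6 RAW r2
#5 head=7: beq;or i7/i8 2-wide
#6 head=9: or;and i9/i10 2-wide
#7 head=11: st;and i11/i12 2-wide
#8 head=13: add i13 tail

ISSUED = 5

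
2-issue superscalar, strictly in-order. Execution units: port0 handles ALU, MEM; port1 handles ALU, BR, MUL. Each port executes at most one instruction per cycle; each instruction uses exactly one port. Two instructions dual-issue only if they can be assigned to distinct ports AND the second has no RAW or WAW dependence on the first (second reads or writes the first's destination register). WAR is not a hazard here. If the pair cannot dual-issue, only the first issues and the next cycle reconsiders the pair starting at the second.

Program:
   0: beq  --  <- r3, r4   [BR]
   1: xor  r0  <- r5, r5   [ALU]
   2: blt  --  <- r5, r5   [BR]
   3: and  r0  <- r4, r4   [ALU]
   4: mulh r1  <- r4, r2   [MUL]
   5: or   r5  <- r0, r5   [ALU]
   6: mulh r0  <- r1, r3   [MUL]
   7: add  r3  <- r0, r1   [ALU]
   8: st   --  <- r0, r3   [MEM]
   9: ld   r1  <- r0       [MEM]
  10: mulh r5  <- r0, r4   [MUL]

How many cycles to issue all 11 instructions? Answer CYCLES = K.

[0] i0/i1  beq xor  -- pair
[1] i2/i3  blt and  -- pair
[2] i4/i5  mulh or  -- pair
[3] i6  mulh  -- RAW r0
[4] i7  add  -- RAW r3
[5] i8  st  -- no-port MEM/MEM
[6] i9/i10  ld mulh  -- pair

CYCLES = 7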